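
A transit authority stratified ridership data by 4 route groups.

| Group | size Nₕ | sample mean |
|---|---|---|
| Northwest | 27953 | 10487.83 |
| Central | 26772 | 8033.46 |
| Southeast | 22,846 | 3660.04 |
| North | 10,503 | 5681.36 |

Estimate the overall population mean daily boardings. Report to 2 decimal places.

7397.49

N = 27953 + 26772 + 22846 + 10503 = 88074.
Overall mean = Σ (Nₕ/N)·x̄ₕ — weight by population share, not a simple average.
Σ Nₕx̄ₕ = 27953·10487.83 + 26772·8033.46 + 22846·3660.04 + 10503·5681.36 = 293166311.99 + 215071791.12 + 83617273.84 + 59671324.08 = 651526701.03.
Divide by N: 651526701.03 / 88074 = 7397.4919... → 7397.49.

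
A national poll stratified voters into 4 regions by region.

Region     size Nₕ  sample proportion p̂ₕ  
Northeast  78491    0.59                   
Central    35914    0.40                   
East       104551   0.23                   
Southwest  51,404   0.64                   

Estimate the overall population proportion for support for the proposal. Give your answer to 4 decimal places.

Wₕ = Nₕ/N with N = 270360: 0.2903, 0.1328, 0.3867, 0.1901.
p̂_st = 0.2903·0.59 + 0.1328·0.40 + 0.3867·0.23 + 0.1901·0.64 ≈ 0.435052... → 0.4351.

0.4351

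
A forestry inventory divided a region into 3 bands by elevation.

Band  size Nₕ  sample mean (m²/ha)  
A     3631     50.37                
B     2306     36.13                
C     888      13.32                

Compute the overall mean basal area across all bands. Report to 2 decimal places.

40.74

x̄_st = (Σ Nₕx̄ₕ) / (Σ Nₕ) = (3631·50.37 + 2306·36.13 + 888·13.32) / 6825
= 278037.41 / 6825 = 40.7381... → 40.74.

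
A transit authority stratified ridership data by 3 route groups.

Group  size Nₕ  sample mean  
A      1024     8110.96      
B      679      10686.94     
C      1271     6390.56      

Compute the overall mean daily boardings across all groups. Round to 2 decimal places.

7963.84

N = 1024 + 679 + 1271 = 2974.
Overall mean = Σ (Nₕ/N)·x̄ₕ — weight by population share, not a simple average.
Σ Nₕx̄ₕ = 1024·8110.96 + 679·10686.94 + 1271·6390.56 = 8305623.04 + 7256432.26 + 8122401.76 = 23684457.06.
Divide by N: 23684457.06 / 2974 = 7963.8390... → 7963.84.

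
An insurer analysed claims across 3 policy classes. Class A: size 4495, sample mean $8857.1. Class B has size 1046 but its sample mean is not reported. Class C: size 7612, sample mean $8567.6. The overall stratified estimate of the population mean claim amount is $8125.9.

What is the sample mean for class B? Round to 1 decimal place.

Σ Nₕx̄ₕ = N·μ, so 1046·x̄_B = 13153·8125.9 − (4495·8857.1 + 7612·8567.6).
= 106879962.7 − 105029235.7 = 1850727.
x̄_B = 1850727 / 1046 = 1769.337... → 1769.3.

1769.3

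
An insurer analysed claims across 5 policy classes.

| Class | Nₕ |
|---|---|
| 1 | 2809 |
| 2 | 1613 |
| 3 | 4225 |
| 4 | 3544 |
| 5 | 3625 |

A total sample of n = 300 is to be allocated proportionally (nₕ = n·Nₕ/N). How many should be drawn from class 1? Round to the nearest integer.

53

Share of class 1 = 2809/15816 = 0.17760.
Allocate 300 × 0.17760 = 53.281... → 53.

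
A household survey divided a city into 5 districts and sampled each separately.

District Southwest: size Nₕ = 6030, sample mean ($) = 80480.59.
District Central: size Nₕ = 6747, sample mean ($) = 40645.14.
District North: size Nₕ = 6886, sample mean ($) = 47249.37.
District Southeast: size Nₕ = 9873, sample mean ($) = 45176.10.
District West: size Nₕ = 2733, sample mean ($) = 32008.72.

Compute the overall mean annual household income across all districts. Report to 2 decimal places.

N = 6030 + 6747 + 6886 + 9873 + 2733 = 32269.
The stratified mean weights each stratum mean by its population share Nₕ/N.
Σ Nₕx̄ₕ = 6030·80480.59 + 6747·40645.14 + 6886·47249.37 + 9873·45176.10 + 2733·32008.72 = 485297957.7 + 274232759.58 + 325359161.82 + 446023635.3 + 87479831.76 = 1618393346.16.
Divide by N: 1618393346.16 / 32269 = 50153.1918... → 50153.19.

50153.19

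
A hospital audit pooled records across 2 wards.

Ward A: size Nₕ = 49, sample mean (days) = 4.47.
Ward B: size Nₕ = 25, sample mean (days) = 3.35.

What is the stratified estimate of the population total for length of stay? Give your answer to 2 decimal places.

302.78

Population total = Σ Nₕ·x̄ₕ (each stratum's size times its mean).
49·4.47 + 25·3.35 = 219.03 + 83.75 = 302.78.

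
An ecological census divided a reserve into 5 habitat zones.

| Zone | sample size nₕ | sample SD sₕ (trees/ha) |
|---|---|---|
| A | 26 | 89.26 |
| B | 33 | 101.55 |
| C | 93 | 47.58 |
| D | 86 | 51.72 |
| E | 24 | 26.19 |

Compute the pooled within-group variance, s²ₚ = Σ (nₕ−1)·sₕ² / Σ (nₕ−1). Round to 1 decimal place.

A: (26−1)·89.26² = 25·7967.3476 = 199183.69
B: (33−1)·101.55² = 32·10312.4025 = 329996.88
C: (93−1)·47.58² = 92·2263.8564 = 208274.7888
D: (86−1)·51.72² = 85·2674.9584 = 227371.464
E: (24−1)·26.19² = 23·685.9161 = 15776.0703
Numerator = 980602.8931; denominator = Σ(nₕ−1) = 257.
s²ₚ = 980602.8931/257 = 3815.575... → 3815.6.

3815.6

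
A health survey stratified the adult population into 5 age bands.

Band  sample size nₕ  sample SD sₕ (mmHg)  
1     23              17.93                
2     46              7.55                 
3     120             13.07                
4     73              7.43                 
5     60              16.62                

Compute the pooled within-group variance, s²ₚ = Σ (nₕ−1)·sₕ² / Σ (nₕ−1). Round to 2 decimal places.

158.48

1: (23−1)·17.93² = 22·321.4849 = 7072.6678
2: (46−1)·7.55² = 45·57.0025 = 2565.1125
3: (120−1)·13.07² = 119·170.8249 = 20328.1631
4: (73−1)·7.43² = 72·55.2049 = 3974.7528
5: (60−1)·16.62² = 59·276.2244 = 16297.2396
Numerator = 50237.9358; denominator = Σ(nₕ−1) = 317.
s²ₚ = 50237.9358/317 = 158.4793... → 158.48.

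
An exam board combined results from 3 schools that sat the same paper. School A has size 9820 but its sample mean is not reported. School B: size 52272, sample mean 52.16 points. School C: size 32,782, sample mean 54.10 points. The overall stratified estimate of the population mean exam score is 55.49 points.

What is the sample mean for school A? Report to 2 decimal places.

N = 9820 + 52272 + 32782 = 94874.
Overall total = μ·N = 55.49·94874 = 5264558.26.
Subtract the known strata: 52272·52.16 + 32782·54.10 = 4500013.72.
Remaining total for school A: 5264558.26 − 4500013.72 = 764544.54.
Divide by its size: 764544.54 / 9820 = 77.8559... → 77.86.

77.86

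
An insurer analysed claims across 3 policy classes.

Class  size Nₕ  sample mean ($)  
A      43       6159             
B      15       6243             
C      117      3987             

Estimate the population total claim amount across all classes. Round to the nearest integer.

A: 43·6159 = 264837
B: 15·6243 = 93645
C: 117·3987 = 466479
τ̂ = Σ Nₕx̄ₕ = 824961.

824961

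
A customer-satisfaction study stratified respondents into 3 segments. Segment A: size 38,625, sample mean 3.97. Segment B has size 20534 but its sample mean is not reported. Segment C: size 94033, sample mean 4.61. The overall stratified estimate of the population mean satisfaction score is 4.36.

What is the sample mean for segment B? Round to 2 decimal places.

3.95

N = 38625 + 20534 + 94033 = 153192.
Overall total = μ·N = 4.36·153192 = 667917.12.
Subtract the known strata: 38625·3.97 + 94033·4.61 = 586833.38.
Remaining total for segment B: 667917.12 − 586833.38 = 81083.74.
Divide by its size: 81083.74 / 20534 = 3.9488... → 3.95.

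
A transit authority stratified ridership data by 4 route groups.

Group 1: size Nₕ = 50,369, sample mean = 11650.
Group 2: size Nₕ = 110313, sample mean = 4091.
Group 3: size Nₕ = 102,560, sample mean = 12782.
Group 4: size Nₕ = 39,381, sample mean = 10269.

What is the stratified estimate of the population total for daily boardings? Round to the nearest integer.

2753414742

1: 50369·11650 = 586798850
2: 110313·4091 = 451290483
3: 102560·12782 = 1310921920
4: 39381·10269 = 404403489
τ̂ = Σ Nₕx̄ₕ = 2753414742.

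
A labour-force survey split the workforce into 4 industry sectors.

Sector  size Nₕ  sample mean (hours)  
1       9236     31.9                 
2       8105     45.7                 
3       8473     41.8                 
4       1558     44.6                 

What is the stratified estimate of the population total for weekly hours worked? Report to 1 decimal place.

1: 9236·31.9 = 294628.4
2: 8105·45.7 = 370398.5
3: 8473·41.8 = 354171.4
4: 1558·44.6 = 69486.8
τ̂ = Σ Nₕx̄ₕ = 1088685.1.

1088685.1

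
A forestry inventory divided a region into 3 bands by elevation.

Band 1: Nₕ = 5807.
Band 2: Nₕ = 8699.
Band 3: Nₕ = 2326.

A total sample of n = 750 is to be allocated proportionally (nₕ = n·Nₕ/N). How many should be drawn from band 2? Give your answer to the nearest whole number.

388

Share of band 2 = 8699/16832 = 0.51681.
Allocate 750 × 0.51681 = 387.610... → 388.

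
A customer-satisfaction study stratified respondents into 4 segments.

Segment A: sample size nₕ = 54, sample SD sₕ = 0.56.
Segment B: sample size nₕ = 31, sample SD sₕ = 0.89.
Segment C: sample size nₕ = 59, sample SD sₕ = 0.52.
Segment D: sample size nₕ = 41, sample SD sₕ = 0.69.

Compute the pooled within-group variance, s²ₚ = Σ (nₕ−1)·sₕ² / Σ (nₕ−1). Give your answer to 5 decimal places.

0.41498

Degrees of freedom: 53 + 30 + 58 + 40 = 181.
Σ(nₕ−1)sₕ² = 53·0.3136 + 30·0.7921 + 58·0.2704 + 40·0.4761 = 75.111.
s²ₚ = 75.111 / 181 = 0.4149779... → 0.41498.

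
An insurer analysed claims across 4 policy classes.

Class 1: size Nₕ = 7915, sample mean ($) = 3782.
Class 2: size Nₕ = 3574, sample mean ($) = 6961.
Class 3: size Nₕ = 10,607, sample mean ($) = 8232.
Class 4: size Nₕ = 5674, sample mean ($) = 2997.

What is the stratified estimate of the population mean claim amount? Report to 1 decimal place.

N = 7915 + 3574 + 10607 + 5674 = 27770.
The stratified mean weights each stratum mean by its population share Nₕ/N.
Σ Nₕx̄ₕ = 7915·3782 + 3574·6961 + 10607·8232 + 5674·2997 = 29934530 + 24878614 + 87316824 + 17004978 = 159134946.
Divide by N: 159134946 / 27770 = 5730.463... → 5730.5.

5730.5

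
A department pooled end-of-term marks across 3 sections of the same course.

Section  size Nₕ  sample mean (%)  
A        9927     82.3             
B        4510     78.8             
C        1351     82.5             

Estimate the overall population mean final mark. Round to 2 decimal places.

81.32

x̄_st = (Σ Nₕx̄ₕ) / (Σ Nₕ) = (9927·82.3 + 4510·78.8 + 1351·82.5) / 15788
= 1283837.6 / 15788 = 81.3173... → 81.32.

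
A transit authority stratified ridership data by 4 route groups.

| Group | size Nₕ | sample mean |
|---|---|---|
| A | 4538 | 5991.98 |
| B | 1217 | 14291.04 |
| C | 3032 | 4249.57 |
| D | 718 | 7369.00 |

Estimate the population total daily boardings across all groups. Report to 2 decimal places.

Estimate total by summing Nₕ·x̄ₕ over strata.
4538·5991.98 + 1217·14291.04 + 3032·4249.57 + 718·7369.00 = 27191605.24 + 17392195.68 + 12884696.24 + 5290942 = 62759439.16.

62759439.16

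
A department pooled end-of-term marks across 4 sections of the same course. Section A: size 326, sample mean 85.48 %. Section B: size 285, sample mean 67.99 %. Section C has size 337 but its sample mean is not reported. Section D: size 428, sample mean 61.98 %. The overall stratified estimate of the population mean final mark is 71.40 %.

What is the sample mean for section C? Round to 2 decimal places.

72.63

Σ Nₕx̄ₕ = N·μ, so 337·x̄_C = 1376·71.40 − (326·85.48 + 285·67.99 + 428·61.98).
= 98246.4 − 73771.07 = 24475.33.
x̄_C = 24475.33 / 337 = 72.6271... → 72.63.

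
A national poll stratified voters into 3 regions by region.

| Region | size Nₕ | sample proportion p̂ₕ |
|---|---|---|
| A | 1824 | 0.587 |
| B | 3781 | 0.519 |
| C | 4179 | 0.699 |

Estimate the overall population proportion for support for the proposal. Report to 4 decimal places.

0.6086

N = 1824 + 3781 + 4179 = 9784.
Overall proportion = Σ (Nₕ/N)·p̂ₕ.
Σ Nₕp̂ₕ = 1070.688 + 1962.339 + 2921.121 = 5954.148.
5954.148 / 9784 = 0.608560... → 0.6086.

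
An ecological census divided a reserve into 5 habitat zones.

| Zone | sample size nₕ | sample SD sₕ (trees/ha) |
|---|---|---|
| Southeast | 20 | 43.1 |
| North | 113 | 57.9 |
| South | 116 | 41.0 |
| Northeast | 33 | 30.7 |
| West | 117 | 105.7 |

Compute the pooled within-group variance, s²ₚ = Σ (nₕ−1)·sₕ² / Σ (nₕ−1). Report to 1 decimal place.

4899.1

Degrees of freedom: 19 + 112 + 115 + 32 + 116 = 394.
Σ(nₕ−1)sₕ² = 19·1857.61 + 112·3352.41 + 115·1681 + 32·942.49 + 116·11172.49 = 1930248.03.
s²ₚ = 1930248.03 / 394 = 4899.107... → 4899.1.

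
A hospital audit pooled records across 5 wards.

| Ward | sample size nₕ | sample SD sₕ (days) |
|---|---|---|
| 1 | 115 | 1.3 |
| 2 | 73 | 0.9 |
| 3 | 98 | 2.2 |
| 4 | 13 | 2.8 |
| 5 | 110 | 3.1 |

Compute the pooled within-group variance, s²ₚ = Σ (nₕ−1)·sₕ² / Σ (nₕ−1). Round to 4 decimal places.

Degrees of freedom: 114 + 72 + 97 + 12 + 109 = 404.
Σ(nₕ−1)sₕ² = 114·1.69 + 72·0.81 + 97·4.84 + 12·7.84 + 109·9.61 = 1862.03.
s²ₚ = 1862.03 / 404 = 4.608985... → 4.6090.

4.6090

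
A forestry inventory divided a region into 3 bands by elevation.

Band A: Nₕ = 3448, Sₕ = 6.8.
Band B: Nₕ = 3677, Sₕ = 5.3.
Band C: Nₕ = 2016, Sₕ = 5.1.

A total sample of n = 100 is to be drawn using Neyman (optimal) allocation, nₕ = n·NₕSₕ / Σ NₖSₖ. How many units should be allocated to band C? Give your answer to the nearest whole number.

19

Σ NₕSₕ = 3448·6.8 + 3677·5.3 + 2016·5.1 = 53216.1.
Share for C: 10281.6/53216.1 = 0.19320.
n_C = 100 × 0.19320 = 19.320... → 19.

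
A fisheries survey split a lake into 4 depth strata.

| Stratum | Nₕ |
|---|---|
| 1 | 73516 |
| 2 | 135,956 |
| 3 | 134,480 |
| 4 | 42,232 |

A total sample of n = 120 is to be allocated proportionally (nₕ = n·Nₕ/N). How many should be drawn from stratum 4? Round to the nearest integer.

Share of stratum 4 = 42232/386184 = 0.10936.
Allocate 120 × 0.10936 = 13.123... → 13.

13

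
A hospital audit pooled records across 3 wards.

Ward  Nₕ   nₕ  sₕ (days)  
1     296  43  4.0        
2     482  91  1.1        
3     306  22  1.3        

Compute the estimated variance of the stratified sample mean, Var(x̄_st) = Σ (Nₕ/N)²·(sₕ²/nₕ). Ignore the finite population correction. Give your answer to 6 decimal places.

0.036495

N = 1084; Wₕ = Nₕ/N.
ward 1: (296/1084)²·4.0²/43 = 0.027744467
ward 2: (482/1084)²·1.1²/91 = 0.002628933
ward 3: (306/1084)²·1.3²/22 = 0.006121366
Sum = 0.036494765 → 0.036495.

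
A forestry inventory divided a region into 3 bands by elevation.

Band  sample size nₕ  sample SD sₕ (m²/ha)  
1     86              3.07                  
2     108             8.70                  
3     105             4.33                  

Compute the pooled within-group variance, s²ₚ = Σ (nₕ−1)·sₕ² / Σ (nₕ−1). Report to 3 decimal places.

1: (86−1)·3.07² = 85·9.4249 = 801.1165
2: (108−1)·8.70² = 107·75.69 = 8098.83
3: (105−1)·4.33² = 104·18.7489 = 1949.8856
Numerator = 10849.8321; denominator = Σ(nₕ−1) = 296.
s²ₚ = 10849.8321/296 = 36.65484... → 36.655.

36.655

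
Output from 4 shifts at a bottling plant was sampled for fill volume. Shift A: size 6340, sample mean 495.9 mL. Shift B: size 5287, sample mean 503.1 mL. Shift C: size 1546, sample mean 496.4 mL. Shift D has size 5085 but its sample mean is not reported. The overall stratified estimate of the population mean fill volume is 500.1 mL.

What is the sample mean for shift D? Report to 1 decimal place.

503.3

N = 6340 + 5287 + 1546 + 5085 = 18258.
Overall total = μ·N = 500.1·18258 = 9130825.8.
Subtract the known strata: 6340·495.9 + 5287·503.1 + 1546·496.4 = 6571330.1.
Remaining total for shift D: 9130825.8 − 6571330.1 = 2559495.7.
Divide by its size: 2559495.7 / 5085 = 503.342... → 503.3.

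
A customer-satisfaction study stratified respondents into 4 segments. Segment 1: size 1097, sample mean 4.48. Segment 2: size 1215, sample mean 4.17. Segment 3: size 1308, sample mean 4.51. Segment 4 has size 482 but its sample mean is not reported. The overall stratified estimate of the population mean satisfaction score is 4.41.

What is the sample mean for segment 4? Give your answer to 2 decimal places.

Σ Nₕx̄ₕ = N·μ, so 482·x̄_4 = 4102·4.41 − (1097·4.48 + 1215·4.17 + 1308·4.51).
= 18089.82 − 15880.19 = 2209.63.
x̄_4 = 2209.63 / 482 = 4.5843... → 4.58.

4.58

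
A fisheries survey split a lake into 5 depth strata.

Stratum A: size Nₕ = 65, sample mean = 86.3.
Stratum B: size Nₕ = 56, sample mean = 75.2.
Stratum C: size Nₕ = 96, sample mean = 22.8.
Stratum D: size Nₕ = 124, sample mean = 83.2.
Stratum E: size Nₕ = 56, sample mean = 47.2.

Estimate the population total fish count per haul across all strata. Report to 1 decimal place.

Estimate total by summing Nₕ·x̄ₕ over strata.
65·86.3 + 56·75.2 + 96·22.8 + 124·83.2 + 56·47.2 = 5609.5 + 4211.2 + 2188.8 + 10316.8 + 2643.2 = 24969.5.

24969.5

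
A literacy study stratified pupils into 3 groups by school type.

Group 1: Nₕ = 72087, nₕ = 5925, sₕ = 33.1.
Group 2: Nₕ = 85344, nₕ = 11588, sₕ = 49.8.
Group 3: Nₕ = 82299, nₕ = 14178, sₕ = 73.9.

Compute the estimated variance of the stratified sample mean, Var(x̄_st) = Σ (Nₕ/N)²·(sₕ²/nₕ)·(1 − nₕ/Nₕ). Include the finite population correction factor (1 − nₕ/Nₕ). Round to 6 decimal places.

N = 239730; Wₕ = Nₕ/N.
group 1: (72087/239730)²·33.1²/5925·(1 − 5925/72087) = 0.015345761
group 2: (85344/239730)²·49.8²/11588·(1 − 11588/85344) = 0.023440981
group 3: (82299/239730)²·73.9²/14178·(1 − 14178/82299) = 0.037575495
Sum = 0.076362237 → 0.076362.

0.076362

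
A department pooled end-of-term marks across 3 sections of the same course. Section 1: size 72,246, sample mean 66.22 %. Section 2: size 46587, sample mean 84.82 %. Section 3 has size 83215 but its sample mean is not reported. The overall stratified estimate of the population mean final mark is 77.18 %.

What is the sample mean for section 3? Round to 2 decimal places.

Σ Nₕx̄ₕ = N·μ, so 83215·x̄_3 = 202048·77.18 − (72246·66.22 + 46587·84.82).
= 15594064.64 − 8735639.46 = 6858425.18.
x̄_3 = 6858425.18 / 83215 = 82.4181... → 82.42.

82.42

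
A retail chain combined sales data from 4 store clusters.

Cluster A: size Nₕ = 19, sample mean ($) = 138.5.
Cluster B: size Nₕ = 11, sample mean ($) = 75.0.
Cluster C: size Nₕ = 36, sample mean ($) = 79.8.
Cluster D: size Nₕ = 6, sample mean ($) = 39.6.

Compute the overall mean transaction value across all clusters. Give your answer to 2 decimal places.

91.21

x̄_st = (Σ Nₕx̄ₕ) / (Σ Nₕ) = (19·138.5 + 11·75.0 + 36·79.8 + 6·39.6) / 72
= 6566.9 / 72 = 91.2069... → 91.21.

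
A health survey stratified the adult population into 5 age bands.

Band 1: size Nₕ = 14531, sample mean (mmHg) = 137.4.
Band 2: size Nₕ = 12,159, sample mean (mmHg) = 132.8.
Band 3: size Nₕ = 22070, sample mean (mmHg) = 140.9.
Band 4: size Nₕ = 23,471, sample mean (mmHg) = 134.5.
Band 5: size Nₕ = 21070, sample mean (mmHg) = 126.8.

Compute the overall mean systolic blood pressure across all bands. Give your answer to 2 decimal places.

134.51

N = 93301; weights Wₕ = Nₕ/N = (0.1557, 0.1303, 0.2365, 0.2516, 0.2258).
x̄_st = Σ Wₕ·x̄ₕ = 0.1557·137.4 + 0.1303·132.8 + 0.2365·140.9 + 0.2516·134.5 + 0.2258·126.8 ≈ 134.5051...
→ 134.51.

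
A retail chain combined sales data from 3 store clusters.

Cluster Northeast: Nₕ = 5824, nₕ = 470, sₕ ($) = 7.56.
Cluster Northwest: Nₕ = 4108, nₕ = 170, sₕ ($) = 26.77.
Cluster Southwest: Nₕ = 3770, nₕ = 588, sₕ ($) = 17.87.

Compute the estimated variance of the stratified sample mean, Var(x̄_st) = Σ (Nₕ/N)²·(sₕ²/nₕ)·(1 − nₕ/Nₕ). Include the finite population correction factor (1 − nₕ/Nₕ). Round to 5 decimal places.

0.41813

N = 13702; Wₕ = Nₕ/N.
cluster Northeast: (5824/13702)²·7.56²/470·(1 − 470/5824) = 0.02019657
cluster Northwest: (4108/13702)²·26.77²/170·(1 − 170/4108) = 0.36323362
cluster Southwest: (3770/13702)²·17.87²/588·(1 − 588/3770) = 0.03470127
Sum = 0.41813146 → 0.41813.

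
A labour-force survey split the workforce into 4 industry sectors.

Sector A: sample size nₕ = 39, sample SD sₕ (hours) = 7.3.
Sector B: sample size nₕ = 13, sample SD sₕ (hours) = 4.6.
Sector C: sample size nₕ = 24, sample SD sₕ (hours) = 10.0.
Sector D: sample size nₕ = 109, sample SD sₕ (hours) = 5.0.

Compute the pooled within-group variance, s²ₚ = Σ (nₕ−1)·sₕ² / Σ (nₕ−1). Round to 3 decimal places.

40.215

A: (39−1)·7.3² = 38·53.29 = 2025.02
B: (13−1)·4.6² = 12·21.16 = 253.92
C: (24−1)·10.0² = 23·100 = 2300
D: (109−1)·5.0² = 108·25 = 2700
Numerator = 7278.94; denominator = Σ(nₕ−1) = 181.
s²ₚ = 7278.94/181 = 40.21514... → 40.215.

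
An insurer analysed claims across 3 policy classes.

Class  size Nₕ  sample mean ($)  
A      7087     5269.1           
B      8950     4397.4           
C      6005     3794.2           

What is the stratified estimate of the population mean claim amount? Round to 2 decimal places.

N = 22042; weights Wₕ = Nₕ/N = (0.3215, 0.4060, 0.2724).
x̄_st = Σ Wₕ·x̄ₕ = 0.3215·5269.1 + 0.4060·4397.4 + 0.2724·3794.2 ≈ 4513.3387...
→ 4513.34.

4513.34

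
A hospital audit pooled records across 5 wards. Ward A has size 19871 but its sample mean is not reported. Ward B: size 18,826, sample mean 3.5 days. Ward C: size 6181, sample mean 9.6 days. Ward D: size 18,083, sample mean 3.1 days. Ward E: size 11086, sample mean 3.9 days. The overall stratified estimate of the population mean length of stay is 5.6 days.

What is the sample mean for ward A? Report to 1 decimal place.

9.6

N = 19871 + 18826 + 6181 + 18083 + 11086 = 74047.
Overall total = μ·N = 5.6·74047 = 414663.2.
Subtract the known strata: 18826·3.5 + 6181·9.6 + 18083·3.1 + 11086·3.9 = 224521.3.
Remaining total for ward A: 414663.2 − 224521.3 = 190141.9.
Divide by its size: 190141.9 / 19871 = 9.569... → 9.6.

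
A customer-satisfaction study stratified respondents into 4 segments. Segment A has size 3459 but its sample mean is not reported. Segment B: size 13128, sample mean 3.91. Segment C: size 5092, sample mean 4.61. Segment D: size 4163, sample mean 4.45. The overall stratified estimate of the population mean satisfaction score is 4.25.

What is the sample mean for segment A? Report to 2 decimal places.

4.77

Σ Nₕx̄ₕ = N·μ, so 3459·x̄_A = 25842·4.25 − (13128·3.91 + 5092·4.61 + 4163·4.45).
= 109828.5 − 93329.95 = 16498.55.
x̄_A = 16498.55 / 3459 = 4.7697... → 4.77.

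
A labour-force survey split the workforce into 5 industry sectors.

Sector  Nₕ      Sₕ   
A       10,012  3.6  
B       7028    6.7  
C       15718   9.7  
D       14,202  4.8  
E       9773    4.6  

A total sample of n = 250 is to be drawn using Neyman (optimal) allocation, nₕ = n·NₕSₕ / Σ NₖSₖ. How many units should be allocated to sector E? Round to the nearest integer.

32

Σ NₕSₕ = 10012·3.6 + 7028·6.7 + 15718·9.7 + 14202·4.8 + 9773·4.6 = 348720.8.
Share for E: 44955.8/348720.8 = 0.12892.
n_E = 250 × 0.12892 = 32.229... → 32.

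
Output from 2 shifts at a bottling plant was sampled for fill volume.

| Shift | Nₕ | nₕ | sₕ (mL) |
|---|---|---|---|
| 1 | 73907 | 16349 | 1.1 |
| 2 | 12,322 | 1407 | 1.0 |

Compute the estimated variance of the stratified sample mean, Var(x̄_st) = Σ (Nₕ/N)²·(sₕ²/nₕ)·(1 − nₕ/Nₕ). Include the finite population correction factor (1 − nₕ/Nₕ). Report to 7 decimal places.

N = 86229. Term for each stratum: Wₕ²sₕ²/nₕ·(1−nₕ/Nₕ).
Var(x̄_st) = 0.0000423427 + 0.0000128559 = 0.0000551987 → 0.0000552.

0.0000552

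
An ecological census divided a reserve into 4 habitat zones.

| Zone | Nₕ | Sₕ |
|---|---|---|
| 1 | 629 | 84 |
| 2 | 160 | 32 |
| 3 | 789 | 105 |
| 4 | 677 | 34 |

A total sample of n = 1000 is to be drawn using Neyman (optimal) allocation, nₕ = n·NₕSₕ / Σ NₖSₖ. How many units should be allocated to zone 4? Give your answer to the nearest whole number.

141

Σ NₕSₕ = 629·84 + 160·32 + 789·105 + 677·34 = 163819.
Share for 4: 23018/163819 = 0.14051.
n_4 = 1000 × 0.14051 = 140.509... → 141.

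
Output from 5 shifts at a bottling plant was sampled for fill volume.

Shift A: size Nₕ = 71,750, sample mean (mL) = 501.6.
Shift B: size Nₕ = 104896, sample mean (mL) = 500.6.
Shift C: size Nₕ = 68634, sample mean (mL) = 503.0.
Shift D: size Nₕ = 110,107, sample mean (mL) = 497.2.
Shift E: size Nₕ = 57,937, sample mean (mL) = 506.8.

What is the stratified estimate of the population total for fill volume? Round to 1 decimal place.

A: 71750·501.6 = 35989800
B: 104896·500.6 = 52510937.6
C: 68634·503.0 = 34522902
D: 110107·497.2 = 54745200.4
E: 57937·506.8 = 29362471.6
τ̂ = Σ Nₕx̄ₕ = 207131311.6.

207131311.6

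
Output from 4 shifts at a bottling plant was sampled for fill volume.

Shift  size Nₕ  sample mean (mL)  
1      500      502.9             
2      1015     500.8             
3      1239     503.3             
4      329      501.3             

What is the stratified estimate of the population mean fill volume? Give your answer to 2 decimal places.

502.20

x̄_st = (Σ Nₕx̄ₕ) / (Σ Nₕ) = (500·502.9 + 1015·500.8 + 1239·503.3 + 329·501.3) / 3083
= 1548278.4 / 3083 = 502.1986... → 502.20.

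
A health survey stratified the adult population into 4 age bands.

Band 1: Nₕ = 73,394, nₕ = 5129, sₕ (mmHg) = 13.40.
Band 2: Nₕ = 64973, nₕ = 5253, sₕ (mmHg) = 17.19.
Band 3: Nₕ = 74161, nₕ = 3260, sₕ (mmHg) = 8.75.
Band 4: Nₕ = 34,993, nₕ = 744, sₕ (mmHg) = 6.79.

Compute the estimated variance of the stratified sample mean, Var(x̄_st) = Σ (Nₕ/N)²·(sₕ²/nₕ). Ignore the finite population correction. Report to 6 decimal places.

N = 247521. Term for each stratum: Wₕ²sₕ²/nₕ.
Var(x̄_st) = 0.003078038 + 0.003876021 + 0.002108267 + 0.001238525 = 0.010300850 → 0.010301.

0.010301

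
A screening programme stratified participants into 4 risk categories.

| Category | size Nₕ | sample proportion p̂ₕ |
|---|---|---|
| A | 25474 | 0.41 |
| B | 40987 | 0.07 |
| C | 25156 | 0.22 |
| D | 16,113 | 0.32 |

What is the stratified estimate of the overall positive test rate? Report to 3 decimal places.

Wₕ = Nₕ/N with N = 107730: 0.2365, 0.3805, 0.2335, 0.1496.
p̂_st = 0.2365·0.41 + 0.3805·0.07 + 0.2335·0.22 + 0.1496·0.32 ≈ 0.22282... → 0.223.

0.223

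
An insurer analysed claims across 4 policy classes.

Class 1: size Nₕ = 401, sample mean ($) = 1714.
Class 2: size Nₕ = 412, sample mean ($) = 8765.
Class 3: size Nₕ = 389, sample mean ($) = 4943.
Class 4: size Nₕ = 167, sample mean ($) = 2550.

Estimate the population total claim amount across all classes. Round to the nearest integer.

6647171

Population total = Σ Nₕ·x̄ₕ (each stratum's size times its mean).
401·1714 + 412·8765 + 389·4943 + 167·2550 = 687314 + 3611180 + 1922827 + 425850 = 6647171.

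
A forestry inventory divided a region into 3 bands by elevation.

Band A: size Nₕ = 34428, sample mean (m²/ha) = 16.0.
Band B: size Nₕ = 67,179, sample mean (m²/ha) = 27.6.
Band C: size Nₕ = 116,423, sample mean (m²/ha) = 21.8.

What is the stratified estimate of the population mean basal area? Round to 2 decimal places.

N = 34428 + 67179 + 116423 = 218030.
Overall mean = Σ (Nₕ/N)·x̄ₕ — weight by population share, not a simple average.
Σ Nₕx̄ₕ = 34428·16.0 + 67179·27.6 + 116423·21.8 = 550848 + 1854140.4 + 2538021.4 = 4943009.8.
Divide by N: 4943009.8 / 218030 = 22.6712... → 22.67.

22.67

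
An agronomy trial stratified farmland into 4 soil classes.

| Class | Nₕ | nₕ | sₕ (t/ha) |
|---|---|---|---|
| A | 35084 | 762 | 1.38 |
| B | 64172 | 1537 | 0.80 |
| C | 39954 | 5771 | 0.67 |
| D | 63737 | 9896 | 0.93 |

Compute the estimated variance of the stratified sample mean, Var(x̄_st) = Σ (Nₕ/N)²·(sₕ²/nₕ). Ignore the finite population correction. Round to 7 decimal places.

0.0001280

N = 202947; Wₕ = Nₕ/N.
class A: (35084/202947)²·1.38²/762 = 0.0000746889
class B: (64172/202947)²·0.80²/1537 = 0.0000416325
class C: (39954/202947)²·0.67²/5771 = 0.0000030148
class D: (63737/202947)²·0.93²/9896 = 0.0000086203
Sum = 0.0001279565 → 0.0001280.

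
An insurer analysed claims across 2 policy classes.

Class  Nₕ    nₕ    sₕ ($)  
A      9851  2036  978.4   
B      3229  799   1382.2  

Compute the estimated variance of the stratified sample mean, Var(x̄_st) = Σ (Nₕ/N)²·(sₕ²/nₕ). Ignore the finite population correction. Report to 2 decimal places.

N = 13080. Term for each stratum: Wₕ²sₕ²/nₕ.
Var(x̄_st) = 266.68603 + 145.71880 = 412.40483 → 412.40.

412.40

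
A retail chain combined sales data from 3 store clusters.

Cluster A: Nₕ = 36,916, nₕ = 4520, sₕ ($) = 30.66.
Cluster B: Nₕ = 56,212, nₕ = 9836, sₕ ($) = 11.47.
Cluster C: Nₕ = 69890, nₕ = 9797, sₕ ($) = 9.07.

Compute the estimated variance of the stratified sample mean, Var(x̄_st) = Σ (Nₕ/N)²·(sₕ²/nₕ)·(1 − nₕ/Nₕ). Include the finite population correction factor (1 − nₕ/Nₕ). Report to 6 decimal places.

0.011998

N = 163018. Term for each stratum: Wₕ²sₕ²/nₕ·(1−nₕ/Nₕ).
Var(x̄_st) = 0.009359244 + 0.001312078 + 0.001327056 = 0.011998378 → 0.011998.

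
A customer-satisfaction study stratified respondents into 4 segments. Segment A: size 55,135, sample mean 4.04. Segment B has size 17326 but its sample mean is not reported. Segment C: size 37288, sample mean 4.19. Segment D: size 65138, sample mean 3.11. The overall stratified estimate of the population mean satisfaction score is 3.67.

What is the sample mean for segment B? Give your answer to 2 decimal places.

Σ Nₕx̄ₕ = N·μ, so 17326·x̄_B = 174887·3.67 − (55135·4.04 + 37288·4.19 + 65138·3.11).
= 641835.29 − 581561.3 = 60273.99.
x̄_B = 60273.99 / 17326 = 3.4788... → 3.48.

3.48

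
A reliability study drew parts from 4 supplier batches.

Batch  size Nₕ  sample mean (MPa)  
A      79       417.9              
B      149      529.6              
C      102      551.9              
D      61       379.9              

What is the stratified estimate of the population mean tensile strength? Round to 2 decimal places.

489.49

N = 391; weights Wₕ = Nₕ/N = (0.2020, 0.3811, 0.2609, 0.1560).
x̄_st = Σ Wₕ·x̄ₕ = 0.2020·417.9 + 0.3811·529.6 + 0.2609·551.9 + 0.1560·379.9 ≈ 489.4941...
→ 489.49.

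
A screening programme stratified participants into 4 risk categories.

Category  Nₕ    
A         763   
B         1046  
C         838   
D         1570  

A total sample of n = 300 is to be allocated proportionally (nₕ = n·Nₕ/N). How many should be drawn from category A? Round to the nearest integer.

54

Share of category A = 763/4217 = 0.18093.
Allocate 300 × 0.18093 = 54.280... → 54.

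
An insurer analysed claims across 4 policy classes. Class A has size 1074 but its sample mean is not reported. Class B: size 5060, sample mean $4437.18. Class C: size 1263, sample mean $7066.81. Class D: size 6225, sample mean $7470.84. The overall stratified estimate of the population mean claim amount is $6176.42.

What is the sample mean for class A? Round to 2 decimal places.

N = 1074 + 5060 + 1263 + 6225 = 13622.
Overall total = μ·N = 6176.42·13622 = 84135193.24.
Subtract the known strata: 5060·4437.18 + 1263·7066.81 + 6225·7470.84 = 77883490.83.
Remaining total for class A: 84135193.24 − 77883490.83 = 6251702.41.
Divide by its size: 6251702.41 / 1074 = 5820.9520... → 5820.95.

5820.95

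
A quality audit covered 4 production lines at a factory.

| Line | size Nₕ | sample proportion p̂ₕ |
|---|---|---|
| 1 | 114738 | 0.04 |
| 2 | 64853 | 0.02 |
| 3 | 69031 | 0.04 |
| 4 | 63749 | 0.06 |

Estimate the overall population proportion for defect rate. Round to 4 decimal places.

N = 114738 + 64853 + 69031 + 63749 = 312371.
Overall proportion = Σ (Nₕ/N)·p̂ₕ.
Σ Nₕp̂ₕ = 4589.52 + 1297.06 + 2761.24 + 3824.94 = 12472.76.
12472.76 / 312371 = 0.039929... → 0.0399.

0.0399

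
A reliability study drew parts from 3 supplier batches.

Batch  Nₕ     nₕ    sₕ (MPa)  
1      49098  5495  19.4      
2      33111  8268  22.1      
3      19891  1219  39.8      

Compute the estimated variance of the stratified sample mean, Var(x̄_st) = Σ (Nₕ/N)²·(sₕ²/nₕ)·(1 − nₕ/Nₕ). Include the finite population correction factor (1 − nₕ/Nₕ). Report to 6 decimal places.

0.065025

N = 102100; Wₕ = Nₕ/N.
batch 1: (49098/102100)²·19.4²/5495·(1 − 5495/49098) = 0.014065800
batch 2: (33111/102100)²·22.1²/8268·(1 − 8268/33111) = 0.004661320
batch 3: (19891/102100)²·39.8²/1219·(1 − 1219/19891) = 0.046297593
Sum = 0.065024713 → 0.065025.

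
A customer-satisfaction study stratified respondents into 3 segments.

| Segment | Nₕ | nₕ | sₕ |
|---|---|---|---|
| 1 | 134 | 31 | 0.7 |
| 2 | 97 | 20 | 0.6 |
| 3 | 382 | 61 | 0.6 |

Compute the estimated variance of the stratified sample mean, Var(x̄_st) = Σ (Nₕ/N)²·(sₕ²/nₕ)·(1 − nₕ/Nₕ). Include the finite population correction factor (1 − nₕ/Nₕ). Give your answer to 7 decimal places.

0.0028642

N = 613; Wₕ = Nₕ/N.
segment 1: (134/613)²·0.7²/31·(1 − 31/134) = 0.0005805712
segment 2: (97/613)²·0.6²/20·(1 − 20/97) = 0.0003577783
segment 3: (382/613)²·0.6²/61·(1 − 61/382) = 0.0019258396
Sum = 0.0028641891 → 0.0028642.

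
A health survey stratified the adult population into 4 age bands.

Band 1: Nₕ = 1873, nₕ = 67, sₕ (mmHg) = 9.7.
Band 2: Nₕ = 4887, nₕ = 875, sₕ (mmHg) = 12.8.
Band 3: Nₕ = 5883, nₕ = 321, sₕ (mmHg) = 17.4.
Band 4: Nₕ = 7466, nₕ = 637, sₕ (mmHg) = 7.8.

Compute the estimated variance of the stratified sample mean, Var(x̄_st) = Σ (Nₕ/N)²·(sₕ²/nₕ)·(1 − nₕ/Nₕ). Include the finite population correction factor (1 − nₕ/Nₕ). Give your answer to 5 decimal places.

N = 20109. Term for each stratum: Wₕ²sₕ²/nₕ·(1−nₕ/Nₕ).
Var(x̄_st) = 0.01174744 + 0.00907892 + 0.07632070 + 0.01204242 = 0.10918949 → 0.10919.

0.10919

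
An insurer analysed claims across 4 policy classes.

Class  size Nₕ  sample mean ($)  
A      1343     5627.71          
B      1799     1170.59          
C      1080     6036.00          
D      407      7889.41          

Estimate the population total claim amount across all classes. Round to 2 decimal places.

Estimate total by summing Nₕ·x̄ₕ over strata.
1343·5627.71 + 1799·1170.59 + 1080·6036.00 + 407·7889.41 = 7558014.53 + 2105891.41 + 6518880 + 3210989.87 = 19393775.81.

19393775.81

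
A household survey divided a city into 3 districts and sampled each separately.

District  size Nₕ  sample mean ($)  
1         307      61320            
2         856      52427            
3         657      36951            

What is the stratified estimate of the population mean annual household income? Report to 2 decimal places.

48340.42

N = 307 + 856 + 657 = 1820.
Weight each subgroup mean by Nₕ/N and sum.
Σ Nₕx̄ₕ = 307·61320 + 856·52427 + 657·36951 = 18825240 + 44877512 + 24276807 = 87979559.
Divide by N: 87979559 / 1820 = 48340.4170... → 48340.42.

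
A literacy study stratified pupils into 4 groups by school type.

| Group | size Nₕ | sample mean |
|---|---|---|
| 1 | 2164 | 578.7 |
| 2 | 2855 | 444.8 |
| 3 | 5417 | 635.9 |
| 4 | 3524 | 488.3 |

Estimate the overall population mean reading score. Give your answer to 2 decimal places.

N = 13960; weights Wₕ = Nₕ/N = (0.1550, 0.2045, 0.3880, 0.2524).
x̄_st = Σ Wₕ·x̄ₕ = 0.1550·578.7 + 0.2045·444.8 + 0.3880·635.9 + 0.2524·488.3 ≈ 550.6913...
→ 550.69.

550.69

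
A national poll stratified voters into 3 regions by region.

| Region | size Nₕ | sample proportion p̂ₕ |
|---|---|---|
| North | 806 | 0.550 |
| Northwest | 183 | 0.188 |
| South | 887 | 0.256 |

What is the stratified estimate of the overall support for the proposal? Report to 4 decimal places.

Wₕ = Nₕ/N with N = 1876: 0.4296, 0.0975, 0.4728.
p̂_st = 0.4296·0.550 + 0.0975·0.188 + 0.4728·0.256 ≈ 0.375680... → 0.3757.

0.3757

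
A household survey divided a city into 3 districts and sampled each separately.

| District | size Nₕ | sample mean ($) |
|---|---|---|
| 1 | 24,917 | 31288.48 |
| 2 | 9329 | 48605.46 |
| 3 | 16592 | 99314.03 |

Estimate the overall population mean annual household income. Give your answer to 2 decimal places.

56667.72

N = 24917 + 9329 + 16592 = 50838.
Weight each subgroup mean by Nₕ/N and sum.
Σ Nₕx̄ₕ = 24917·31288.48 + 9329·48605.46 + 16592·99314.03 = 779615056.16 + 453440336.34 + 1647818385.76 = 2880873778.26.
Divide by N: 2880873778.26 / 50838 = 56667.7245... → 56667.72.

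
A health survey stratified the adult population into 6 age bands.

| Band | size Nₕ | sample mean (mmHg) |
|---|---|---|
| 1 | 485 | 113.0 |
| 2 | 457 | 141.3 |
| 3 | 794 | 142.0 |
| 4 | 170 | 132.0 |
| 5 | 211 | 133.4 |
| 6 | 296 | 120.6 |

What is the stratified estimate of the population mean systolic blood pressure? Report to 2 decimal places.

N = 485 + 457 + 794 + 170 + 211 + 296 = 2413.
Overall mean = Σ (Nₕ/N)·x̄ₕ — weight by population share, not a simple average.
Σ Nₕx̄ₕ = 485·113.0 + 457·141.3 + 794·142.0 + 170·132.0 + 211·133.4 + 296·120.6 = 54805 + 64574.1 + 112748 + 22440 + 28147.4 + 35697.6 = 318412.1.
Divide by N: 318412.1 / 2413 = 131.9569... → 131.96.

131.96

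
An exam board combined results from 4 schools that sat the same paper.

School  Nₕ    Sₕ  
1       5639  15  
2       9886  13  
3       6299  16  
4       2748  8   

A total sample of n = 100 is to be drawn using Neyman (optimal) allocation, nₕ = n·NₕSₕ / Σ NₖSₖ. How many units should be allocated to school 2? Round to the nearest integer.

1: NₕSₕ = 5639·15 = 84585
2: NₕSₕ = 9886·13 = 128518
3: NₕSₕ = 6299·16 = 100784
4: NₕSₕ = 2748·8 = 21984
Σ NₕSₕ = 335871.
n_2 = 100·128518/335871 = 38.264... → 38.

38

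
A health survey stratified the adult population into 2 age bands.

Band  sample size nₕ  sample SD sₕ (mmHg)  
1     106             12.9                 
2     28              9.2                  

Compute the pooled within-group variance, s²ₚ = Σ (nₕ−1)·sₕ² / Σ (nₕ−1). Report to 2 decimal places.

Degrees of freedom: 105 + 27 = 132.
Σ(nₕ−1)sₕ² = 105·166.41 + 27·84.64 = 19758.33.
s²ₚ = 19758.33 / 132 = 149.6843... → 149.68.

149.68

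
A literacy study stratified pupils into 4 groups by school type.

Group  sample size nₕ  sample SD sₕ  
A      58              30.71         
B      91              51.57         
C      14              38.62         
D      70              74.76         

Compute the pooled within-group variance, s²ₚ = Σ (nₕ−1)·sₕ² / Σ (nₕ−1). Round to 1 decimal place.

3048.7

A: (58−1)·30.71² = 57·943.1041 = 53756.9337
B: (91−1)·51.57² = 90·2659.4649 = 239351.841
C: (14−1)·38.62² = 13·1491.5044 = 19389.5572
D: (70−1)·74.76² = 69·5589.0576 = 385644.9744
Numerator = 698143.3063; denominator = Σ(nₕ−1) = 229.
s²ₚ = 698143.3063/229 = 3048.661... → 3048.7.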